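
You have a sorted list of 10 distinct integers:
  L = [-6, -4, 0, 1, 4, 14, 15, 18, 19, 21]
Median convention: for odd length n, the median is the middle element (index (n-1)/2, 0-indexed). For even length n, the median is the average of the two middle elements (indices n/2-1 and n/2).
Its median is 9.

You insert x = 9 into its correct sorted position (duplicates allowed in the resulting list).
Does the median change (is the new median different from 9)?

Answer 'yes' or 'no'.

Answer: no

Derivation:
Old median = 9
Insert x = 9
New median = 9
Changed? no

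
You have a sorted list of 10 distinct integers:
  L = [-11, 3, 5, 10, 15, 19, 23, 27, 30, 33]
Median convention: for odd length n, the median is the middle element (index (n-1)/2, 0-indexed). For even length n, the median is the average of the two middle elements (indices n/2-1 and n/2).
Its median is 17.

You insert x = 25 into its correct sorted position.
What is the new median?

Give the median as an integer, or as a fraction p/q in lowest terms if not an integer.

Old list (sorted, length 10): [-11, 3, 5, 10, 15, 19, 23, 27, 30, 33]
Old median = 17
Insert x = 25
Old length even (10). Middle pair: indices 4,5 = 15,19.
New length odd (11). New median = single middle element.
x = 25: 7 elements are < x, 3 elements are > x.
New sorted list: [-11, 3, 5, 10, 15, 19, 23, 25, 27, 30, 33]
New median = 19

Answer: 19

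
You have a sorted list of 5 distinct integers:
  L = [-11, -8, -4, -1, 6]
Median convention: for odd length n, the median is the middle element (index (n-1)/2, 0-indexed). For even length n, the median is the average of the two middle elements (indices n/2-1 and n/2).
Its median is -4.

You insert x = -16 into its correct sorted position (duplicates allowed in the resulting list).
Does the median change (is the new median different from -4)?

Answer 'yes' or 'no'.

Old median = -4
Insert x = -16
New median = -6
Changed? yes

Answer: yes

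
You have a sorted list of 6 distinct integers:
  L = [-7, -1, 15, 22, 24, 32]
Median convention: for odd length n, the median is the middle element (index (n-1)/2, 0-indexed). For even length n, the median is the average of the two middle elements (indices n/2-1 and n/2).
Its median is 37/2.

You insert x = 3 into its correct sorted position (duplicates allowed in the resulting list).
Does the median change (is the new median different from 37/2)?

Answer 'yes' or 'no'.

Old median = 37/2
Insert x = 3
New median = 15
Changed? yes

Answer: yes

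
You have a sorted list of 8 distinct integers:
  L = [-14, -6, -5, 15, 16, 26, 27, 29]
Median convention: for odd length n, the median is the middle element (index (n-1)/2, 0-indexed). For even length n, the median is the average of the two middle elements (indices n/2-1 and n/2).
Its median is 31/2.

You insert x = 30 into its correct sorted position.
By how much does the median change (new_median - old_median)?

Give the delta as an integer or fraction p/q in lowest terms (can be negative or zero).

Old median = 31/2
After inserting x = 30: new sorted = [-14, -6, -5, 15, 16, 26, 27, 29, 30]
New median = 16
Delta = 16 - 31/2 = 1/2

Answer: 1/2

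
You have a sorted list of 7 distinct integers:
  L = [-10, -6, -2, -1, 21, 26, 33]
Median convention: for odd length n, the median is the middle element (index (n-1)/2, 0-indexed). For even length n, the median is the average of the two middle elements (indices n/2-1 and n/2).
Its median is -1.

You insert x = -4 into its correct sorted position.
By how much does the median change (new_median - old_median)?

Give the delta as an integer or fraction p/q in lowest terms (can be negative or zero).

Answer: -1/2

Derivation:
Old median = -1
After inserting x = -4: new sorted = [-10, -6, -4, -2, -1, 21, 26, 33]
New median = -3/2
Delta = -3/2 - -1 = -1/2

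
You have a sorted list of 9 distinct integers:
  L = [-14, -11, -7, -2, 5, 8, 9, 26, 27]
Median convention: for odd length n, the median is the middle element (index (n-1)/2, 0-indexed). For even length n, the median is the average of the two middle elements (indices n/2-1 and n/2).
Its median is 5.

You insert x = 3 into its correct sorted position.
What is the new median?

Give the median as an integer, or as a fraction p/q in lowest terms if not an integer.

Old list (sorted, length 9): [-14, -11, -7, -2, 5, 8, 9, 26, 27]
Old median = 5
Insert x = 3
Old length odd (9). Middle was index 4 = 5.
New length even (10). New median = avg of two middle elements.
x = 3: 4 elements are < x, 5 elements are > x.
New sorted list: [-14, -11, -7, -2, 3, 5, 8, 9, 26, 27]
New median = 4

Answer: 4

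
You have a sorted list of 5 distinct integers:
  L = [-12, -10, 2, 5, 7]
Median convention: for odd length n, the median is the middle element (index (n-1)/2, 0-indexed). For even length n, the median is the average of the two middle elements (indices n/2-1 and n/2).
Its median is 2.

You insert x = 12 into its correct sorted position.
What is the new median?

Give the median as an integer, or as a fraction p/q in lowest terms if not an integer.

Old list (sorted, length 5): [-12, -10, 2, 5, 7]
Old median = 2
Insert x = 12
Old length odd (5). Middle was index 2 = 2.
New length even (6). New median = avg of two middle elements.
x = 12: 5 elements are < x, 0 elements are > x.
New sorted list: [-12, -10, 2, 5, 7, 12]
New median = 7/2

Answer: 7/2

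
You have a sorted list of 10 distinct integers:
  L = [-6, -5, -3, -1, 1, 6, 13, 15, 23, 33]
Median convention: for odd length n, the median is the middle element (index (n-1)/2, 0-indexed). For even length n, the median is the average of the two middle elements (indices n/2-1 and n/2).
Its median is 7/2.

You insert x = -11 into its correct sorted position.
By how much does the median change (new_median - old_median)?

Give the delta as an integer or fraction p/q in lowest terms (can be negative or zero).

Old median = 7/2
After inserting x = -11: new sorted = [-11, -6, -5, -3, -1, 1, 6, 13, 15, 23, 33]
New median = 1
Delta = 1 - 7/2 = -5/2

Answer: -5/2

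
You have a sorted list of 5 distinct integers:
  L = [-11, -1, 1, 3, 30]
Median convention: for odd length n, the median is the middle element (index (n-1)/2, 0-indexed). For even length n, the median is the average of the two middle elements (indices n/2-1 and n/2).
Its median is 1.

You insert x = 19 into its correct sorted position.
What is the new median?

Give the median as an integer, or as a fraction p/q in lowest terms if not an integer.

Answer: 2

Derivation:
Old list (sorted, length 5): [-11, -1, 1, 3, 30]
Old median = 1
Insert x = 19
Old length odd (5). Middle was index 2 = 1.
New length even (6). New median = avg of two middle elements.
x = 19: 4 elements are < x, 1 elements are > x.
New sorted list: [-11, -1, 1, 3, 19, 30]
New median = 2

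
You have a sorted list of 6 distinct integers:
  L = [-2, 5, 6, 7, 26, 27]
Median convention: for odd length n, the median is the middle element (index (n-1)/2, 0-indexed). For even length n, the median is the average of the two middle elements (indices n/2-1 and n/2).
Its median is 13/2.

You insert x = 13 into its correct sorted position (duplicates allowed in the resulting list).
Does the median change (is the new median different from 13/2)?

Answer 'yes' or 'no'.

Old median = 13/2
Insert x = 13
New median = 7
Changed? yes

Answer: yes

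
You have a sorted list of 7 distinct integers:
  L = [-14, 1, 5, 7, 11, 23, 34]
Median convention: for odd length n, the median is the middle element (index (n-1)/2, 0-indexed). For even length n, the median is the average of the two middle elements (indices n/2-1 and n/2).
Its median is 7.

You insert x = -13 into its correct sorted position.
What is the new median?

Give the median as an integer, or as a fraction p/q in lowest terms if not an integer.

Old list (sorted, length 7): [-14, 1, 5, 7, 11, 23, 34]
Old median = 7
Insert x = -13
Old length odd (7). Middle was index 3 = 7.
New length even (8). New median = avg of two middle elements.
x = -13: 1 elements are < x, 6 elements are > x.
New sorted list: [-14, -13, 1, 5, 7, 11, 23, 34]
New median = 6

Answer: 6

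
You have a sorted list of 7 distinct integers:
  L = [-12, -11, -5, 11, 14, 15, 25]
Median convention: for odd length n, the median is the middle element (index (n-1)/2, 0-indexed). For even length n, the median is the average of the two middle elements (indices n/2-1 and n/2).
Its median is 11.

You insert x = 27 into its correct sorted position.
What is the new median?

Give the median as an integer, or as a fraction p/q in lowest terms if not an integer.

Old list (sorted, length 7): [-12, -11, -5, 11, 14, 15, 25]
Old median = 11
Insert x = 27
Old length odd (7). Middle was index 3 = 11.
New length even (8). New median = avg of two middle elements.
x = 27: 7 elements are < x, 0 elements are > x.
New sorted list: [-12, -11, -5, 11, 14, 15, 25, 27]
New median = 25/2

Answer: 25/2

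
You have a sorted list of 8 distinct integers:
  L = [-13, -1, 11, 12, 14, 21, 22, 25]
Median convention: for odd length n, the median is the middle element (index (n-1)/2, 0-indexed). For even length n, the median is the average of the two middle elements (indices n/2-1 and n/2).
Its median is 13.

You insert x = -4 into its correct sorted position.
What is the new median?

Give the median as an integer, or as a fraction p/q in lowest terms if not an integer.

Answer: 12

Derivation:
Old list (sorted, length 8): [-13, -1, 11, 12, 14, 21, 22, 25]
Old median = 13
Insert x = -4
Old length even (8). Middle pair: indices 3,4 = 12,14.
New length odd (9). New median = single middle element.
x = -4: 1 elements are < x, 7 elements are > x.
New sorted list: [-13, -4, -1, 11, 12, 14, 21, 22, 25]
New median = 12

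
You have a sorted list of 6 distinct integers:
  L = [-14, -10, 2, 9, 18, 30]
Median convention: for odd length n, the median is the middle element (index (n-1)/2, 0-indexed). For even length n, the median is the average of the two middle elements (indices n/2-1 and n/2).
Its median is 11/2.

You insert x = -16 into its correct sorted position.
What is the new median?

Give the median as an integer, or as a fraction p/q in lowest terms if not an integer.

Old list (sorted, length 6): [-14, -10, 2, 9, 18, 30]
Old median = 11/2
Insert x = -16
Old length even (6). Middle pair: indices 2,3 = 2,9.
New length odd (7). New median = single middle element.
x = -16: 0 elements are < x, 6 elements are > x.
New sorted list: [-16, -14, -10, 2, 9, 18, 30]
New median = 2

Answer: 2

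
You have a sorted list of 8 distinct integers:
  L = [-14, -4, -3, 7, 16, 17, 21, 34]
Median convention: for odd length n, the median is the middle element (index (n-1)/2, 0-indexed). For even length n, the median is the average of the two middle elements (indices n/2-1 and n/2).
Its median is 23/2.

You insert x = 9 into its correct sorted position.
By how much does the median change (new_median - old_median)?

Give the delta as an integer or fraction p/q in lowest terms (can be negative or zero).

Old median = 23/2
After inserting x = 9: new sorted = [-14, -4, -3, 7, 9, 16, 17, 21, 34]
New median = 9
Delta = 9 - 23/2 = -5/2

Answer: -5/2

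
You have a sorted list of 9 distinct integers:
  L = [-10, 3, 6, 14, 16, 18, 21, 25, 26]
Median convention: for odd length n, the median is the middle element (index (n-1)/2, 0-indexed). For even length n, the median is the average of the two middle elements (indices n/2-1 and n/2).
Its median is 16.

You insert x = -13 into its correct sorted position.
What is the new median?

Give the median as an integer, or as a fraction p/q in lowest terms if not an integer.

Old list (sorted, length 9): [-10, 3, 6, 14, 16, 18, 21, 25, 26]
Old median = 16
Insert x = -13
Old length odd (9). Middle was index 4 = 16.
New length even (10). New median = avg of two middle elements.
x = -13: 0 elements are < x, 9 elements are > x.
New sorted list: [-13, -10, 3, 6, 14, 16, 18, 21, 25, 26]
New median = 15

Answer: 15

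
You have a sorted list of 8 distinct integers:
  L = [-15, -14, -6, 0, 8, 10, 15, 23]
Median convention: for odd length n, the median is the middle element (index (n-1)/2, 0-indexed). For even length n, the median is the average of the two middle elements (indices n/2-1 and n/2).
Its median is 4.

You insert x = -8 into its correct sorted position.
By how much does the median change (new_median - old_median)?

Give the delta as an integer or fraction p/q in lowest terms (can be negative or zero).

Answer: -4

Derivation:
Old median = 4
After inserting x = -8: new sorted = [-15, -14, -8, -6, 0, 8, 10, 15, 23]
New median = 0
Delta = 0 - 4 = -4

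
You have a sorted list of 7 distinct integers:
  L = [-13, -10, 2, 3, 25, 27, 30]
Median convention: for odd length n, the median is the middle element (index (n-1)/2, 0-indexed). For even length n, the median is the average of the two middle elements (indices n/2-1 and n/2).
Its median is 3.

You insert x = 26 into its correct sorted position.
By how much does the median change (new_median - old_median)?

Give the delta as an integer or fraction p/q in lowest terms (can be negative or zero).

Old median = 3
After inserting x = 26: new sorted = [-13, -10, 2, 3, 25, 26, 27, 30]
New median = 14
Delta = 14 - 3 = 11

Answer: 11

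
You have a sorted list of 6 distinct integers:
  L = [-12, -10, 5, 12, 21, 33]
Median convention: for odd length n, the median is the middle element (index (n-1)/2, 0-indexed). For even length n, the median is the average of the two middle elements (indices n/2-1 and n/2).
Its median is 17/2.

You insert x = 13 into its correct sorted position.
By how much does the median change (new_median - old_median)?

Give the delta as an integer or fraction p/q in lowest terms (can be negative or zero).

Answer: 7/2

Derivation:
Old median = 17/2
After inserting x = 13: new sorted = [-12, -10, 5, 12, 13, 21, 33]
New median = 12
Delta = 12 - 17/2 = 7/2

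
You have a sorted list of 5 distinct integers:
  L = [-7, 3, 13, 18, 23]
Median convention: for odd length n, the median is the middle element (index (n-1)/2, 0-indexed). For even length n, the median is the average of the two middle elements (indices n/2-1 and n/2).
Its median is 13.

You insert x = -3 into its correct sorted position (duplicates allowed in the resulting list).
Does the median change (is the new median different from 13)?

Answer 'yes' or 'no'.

Old median = 13
Insert x = -3
New median = 8
Changed? yes

Answer: yes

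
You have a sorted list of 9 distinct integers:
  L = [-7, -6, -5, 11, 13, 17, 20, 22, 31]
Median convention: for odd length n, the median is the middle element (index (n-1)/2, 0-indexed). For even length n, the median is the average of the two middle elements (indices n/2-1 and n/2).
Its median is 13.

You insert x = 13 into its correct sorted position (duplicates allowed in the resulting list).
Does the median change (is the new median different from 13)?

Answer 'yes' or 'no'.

Old median = 13
Insert x = 13
New median = 13
Changed? no

Answer: no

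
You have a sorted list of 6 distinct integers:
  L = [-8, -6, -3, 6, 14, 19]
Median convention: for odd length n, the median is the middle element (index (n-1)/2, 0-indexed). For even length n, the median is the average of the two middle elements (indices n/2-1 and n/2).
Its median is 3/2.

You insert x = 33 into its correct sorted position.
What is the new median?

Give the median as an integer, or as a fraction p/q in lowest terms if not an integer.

Old list (sorted, length 6): [-8, -6, -3, 6, 14, 19]
Old median = 3/2
Insert x = 33
Old length even (6). Middle pair: indices 2,3 = -3,6.
New length odd (7). New median = single middle element.
x = 33: 6 elements are < x, 0 elements are > x.
New sorted list: [-8, -6, -3, 6, 14, 19, 33]
New median = 6

Answer: 6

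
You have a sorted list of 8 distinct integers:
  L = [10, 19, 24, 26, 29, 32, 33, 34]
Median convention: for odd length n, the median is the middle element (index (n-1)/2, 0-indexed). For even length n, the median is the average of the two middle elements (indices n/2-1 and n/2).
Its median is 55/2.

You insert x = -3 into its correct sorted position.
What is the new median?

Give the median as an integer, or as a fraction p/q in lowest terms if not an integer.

Old list (sorted, length 8): [10, 19, 24, 26, 29, 32, 33, 34]
Old median = 55/2
Insert x = -3
Old length even (8). Middle pair: indices 3,4 = 26,29.
New length odd (9). New median = single middle element.
x = -3: 0 elements are < x, 8 elements are > x.
New sorted list: [-3, 10, 19, 24, 26, 29, 32, 33, 34]
New median = 26

Answer: 26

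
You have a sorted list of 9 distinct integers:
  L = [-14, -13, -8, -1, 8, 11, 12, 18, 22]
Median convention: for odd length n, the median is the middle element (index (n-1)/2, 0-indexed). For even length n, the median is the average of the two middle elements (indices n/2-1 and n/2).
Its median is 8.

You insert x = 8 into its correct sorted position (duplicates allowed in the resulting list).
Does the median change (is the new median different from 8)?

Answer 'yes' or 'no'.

Old median = 8
Insert x = 8
New median = 8
Changed? no

Answer: no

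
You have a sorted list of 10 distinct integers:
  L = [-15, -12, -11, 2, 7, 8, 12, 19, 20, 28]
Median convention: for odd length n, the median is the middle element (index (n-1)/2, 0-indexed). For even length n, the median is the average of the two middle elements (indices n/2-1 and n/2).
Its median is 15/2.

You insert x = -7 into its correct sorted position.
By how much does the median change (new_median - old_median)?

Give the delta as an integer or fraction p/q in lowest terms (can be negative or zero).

Answer: -1/2

Derivation:
Old median = 15/2
After inserting x = -7: new sorted = [-15, -12, -11, -7, 2, 7, 8, 12, 19, 20, 28]
New median = 7
Delta = 7 - 15/2 = -1/2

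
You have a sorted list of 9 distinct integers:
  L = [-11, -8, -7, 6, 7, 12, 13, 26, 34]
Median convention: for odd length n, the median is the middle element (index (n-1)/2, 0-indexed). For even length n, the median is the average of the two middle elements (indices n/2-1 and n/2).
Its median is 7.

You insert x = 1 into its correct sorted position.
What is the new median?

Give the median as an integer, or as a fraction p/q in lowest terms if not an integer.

Answer: 13/2

Derivation:
Old list (sorted, length 9): [-11, -8, -7, 6, 7, 12, 13, 26, 34]
Old median = 7
Insert x = 1
Old length odd (9). Middle was index 4 = 7.
New length even (10). New median = avg of two middle elements.
x = 1: 3 elements are < x, 6 elements are > x.
New sorted list: [-11, -8, -7, 1, 6, 7, 12, 13, 26, 34]
New median = 13/2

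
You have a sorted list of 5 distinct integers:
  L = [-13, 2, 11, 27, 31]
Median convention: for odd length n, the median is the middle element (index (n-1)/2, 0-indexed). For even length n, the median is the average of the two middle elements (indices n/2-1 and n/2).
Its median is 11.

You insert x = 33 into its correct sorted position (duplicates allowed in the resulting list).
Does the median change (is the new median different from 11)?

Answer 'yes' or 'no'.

Answer: yes

Derivation:
Old median = 11
Insert x = 33
New median = 19
Changed? yes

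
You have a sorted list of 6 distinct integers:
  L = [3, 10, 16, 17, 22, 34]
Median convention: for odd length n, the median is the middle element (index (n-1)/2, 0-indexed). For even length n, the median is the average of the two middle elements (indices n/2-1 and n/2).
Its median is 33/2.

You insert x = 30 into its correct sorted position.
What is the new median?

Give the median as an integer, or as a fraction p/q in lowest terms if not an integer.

Answer: 17

Derivation:
Old list (sorted, length 6): [3, 10, 16, 17, 22, 34]
Old median = 33/2
Insert x = 30
Old length even (6). Middle pair: indices 2,3 = 16,17.
New length odd (7). New median = single middle element.
x = 30: 5 elements are < x, 1 elements are > x.
New sorted list: [3, 10, 16, 17, 22, 30, 34]
New median = 17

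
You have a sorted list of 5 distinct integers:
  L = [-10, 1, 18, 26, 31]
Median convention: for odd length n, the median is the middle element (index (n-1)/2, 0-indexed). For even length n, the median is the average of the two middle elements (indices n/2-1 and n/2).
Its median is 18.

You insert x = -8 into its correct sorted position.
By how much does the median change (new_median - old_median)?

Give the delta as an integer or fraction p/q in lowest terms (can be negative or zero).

Old median = 18
After inserting x = -8: new sorted = [-10, -8, 1, 18, 26, 31]
New median = 19/2
Delta = 19/2 - 18 = -17/2

Answer: -17/2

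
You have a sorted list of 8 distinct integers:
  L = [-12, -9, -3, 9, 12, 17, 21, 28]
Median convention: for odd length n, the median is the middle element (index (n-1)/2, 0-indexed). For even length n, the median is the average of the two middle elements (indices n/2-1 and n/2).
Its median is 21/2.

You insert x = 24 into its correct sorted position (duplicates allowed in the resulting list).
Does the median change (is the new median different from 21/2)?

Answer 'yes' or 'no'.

Old median = 21/2
Insert x = 24
New median = 12
Changed? yes

Answer: yes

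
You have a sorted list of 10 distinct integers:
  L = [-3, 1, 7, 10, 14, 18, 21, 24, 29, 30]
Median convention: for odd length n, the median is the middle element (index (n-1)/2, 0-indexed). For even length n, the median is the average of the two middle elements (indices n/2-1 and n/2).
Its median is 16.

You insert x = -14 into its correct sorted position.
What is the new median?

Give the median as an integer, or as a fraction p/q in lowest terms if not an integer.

Old list (sorted, length 10): [-3, 1, 7, 10, 14, 18, 21, 24, 29, 30]
Old median = 16
Insert x = -14
Old length even (10). Middle pair: indices 4,5 = 14,18.
New length odd (11). New median = single middle element.
x = -14: 0 elements are < x, 10 elements are > x.
New sorted list: [-14, -3, 1, 7, 10, 14, 18, 21, 24, 29, 30]
New median = 14

Answer: 14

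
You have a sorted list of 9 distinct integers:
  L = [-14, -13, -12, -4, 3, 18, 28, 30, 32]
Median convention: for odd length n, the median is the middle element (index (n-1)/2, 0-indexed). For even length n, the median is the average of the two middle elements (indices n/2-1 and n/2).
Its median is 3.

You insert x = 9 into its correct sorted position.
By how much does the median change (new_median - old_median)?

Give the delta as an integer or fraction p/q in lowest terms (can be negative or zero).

Old median = 3
After inserting x = 9: new sorted = [-14, -13, -12, -4, 3, 9, 18, 28, 30, 32]
New median = 6
Delta = 6 - 3 = 3

Answer: 3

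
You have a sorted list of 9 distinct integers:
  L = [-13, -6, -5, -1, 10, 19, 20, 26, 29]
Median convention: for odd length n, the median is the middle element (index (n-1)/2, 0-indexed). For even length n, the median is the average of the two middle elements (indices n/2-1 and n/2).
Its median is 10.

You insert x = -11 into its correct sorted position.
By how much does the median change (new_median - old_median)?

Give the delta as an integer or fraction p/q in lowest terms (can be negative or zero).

Answer: -11/2

Derivation:
Old median = 10
After inserting x = -11: new sorted = [-13, -11, -6, -5, -1, 10, 19, 20, 26, 29]
New median = 9/2
Delta = 9/2 - 10 = -11/2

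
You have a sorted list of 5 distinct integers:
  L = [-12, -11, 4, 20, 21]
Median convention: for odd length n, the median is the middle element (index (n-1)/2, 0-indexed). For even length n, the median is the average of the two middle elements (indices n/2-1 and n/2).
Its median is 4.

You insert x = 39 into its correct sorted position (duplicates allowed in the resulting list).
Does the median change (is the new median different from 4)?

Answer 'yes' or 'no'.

Old median = 4
Insert x = 39
New median = 12
Changed? yes

Answer: yes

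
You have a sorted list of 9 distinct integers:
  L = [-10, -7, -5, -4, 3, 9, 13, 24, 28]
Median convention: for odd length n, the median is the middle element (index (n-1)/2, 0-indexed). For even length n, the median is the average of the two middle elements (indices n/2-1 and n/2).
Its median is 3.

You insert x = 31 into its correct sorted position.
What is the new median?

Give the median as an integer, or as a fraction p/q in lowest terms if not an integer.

Answer: 6

Derivation:
Old list (sorted, length 9): [-10, -7, -5, -4, 3, 9, 13, 24, 28]
Old median = 3
Insert x = 31
Old length odd (9). Middle was index 4 = 3.
New length even (10). New median = avg of two middle elements.
x = 31: 9 elements are < x, 0 elements are > x.
New sorted list: [-10, -7, -5, -4, 3, 9, 13, 24, 28, 31]
New median = 6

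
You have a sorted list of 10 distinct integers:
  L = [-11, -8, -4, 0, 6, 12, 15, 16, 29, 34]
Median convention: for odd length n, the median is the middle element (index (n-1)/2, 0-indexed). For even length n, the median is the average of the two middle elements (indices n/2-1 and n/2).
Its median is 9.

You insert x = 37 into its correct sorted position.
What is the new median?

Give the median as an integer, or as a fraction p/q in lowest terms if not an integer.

Old list (sorted, length 10): [-11, -8, -4, 0, 6, 12, 15, 16, 29, 34]
Old median = 9
Insert x = 37
Old length even (10). Middle pair: indices 4,5 = 6,12.
New length odd (11). New median = single middle element.
x = 37: 10 elements are < x, 0 elements are > x.
New sorted list: [-11, -8, -4, 0, 6, 12, 15, 16, 29, 34, 37]
New median = 12

Answer: 12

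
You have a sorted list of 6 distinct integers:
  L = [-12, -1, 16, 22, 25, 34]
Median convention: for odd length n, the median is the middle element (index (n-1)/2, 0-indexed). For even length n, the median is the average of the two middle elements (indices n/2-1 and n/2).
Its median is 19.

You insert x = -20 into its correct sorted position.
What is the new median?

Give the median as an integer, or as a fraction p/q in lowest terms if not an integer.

Old list (sorted, length 6): [-12, -1, 16, 22, 25, 34]
Old median = 19
Insert x = -20
Old length even (6). Middle pair: indices 2,3 = 16,22.
New length odd (7). New median = single middle element.
x = -20: 0 elements are < x, 6 elements are > x.
New sorted list: [-20, -12, -1, 16, 22, 25, 34]
New median = 16

Answer: 16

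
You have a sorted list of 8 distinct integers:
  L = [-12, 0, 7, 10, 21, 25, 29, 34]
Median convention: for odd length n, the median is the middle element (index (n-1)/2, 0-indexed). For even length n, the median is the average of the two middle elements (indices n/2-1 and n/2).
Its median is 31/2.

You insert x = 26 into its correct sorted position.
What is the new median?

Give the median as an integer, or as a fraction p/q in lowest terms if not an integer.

Answer: 21

Derivation:
Old list (sorted, length 8): [-12, 0, 7, 10, 21, 25, 29, 34]
Old median = 31/2
Insert x = 26
Old length even (8). Middle pair: indices 3,4 = 10,21.
New length odd (9). New median = single middle element.
x = 26: 6 elements are < x, 2 elements are > x.
New sorted list: [-12, 0, 7, 10, 21, 25, 26, 29, 34]
New median = 21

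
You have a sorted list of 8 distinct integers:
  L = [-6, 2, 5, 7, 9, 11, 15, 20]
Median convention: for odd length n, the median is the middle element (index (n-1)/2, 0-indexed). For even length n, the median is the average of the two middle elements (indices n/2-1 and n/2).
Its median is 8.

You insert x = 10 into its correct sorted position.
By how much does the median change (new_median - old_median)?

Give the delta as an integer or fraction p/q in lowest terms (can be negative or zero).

Answer: 1

Derivation:
Old median = 8
After inserting x = 10: new sorted = [-6, 2, 5, 7, 9, 10, 11, 15, 20]
New median = 9
Delta = 9 - 8 = 1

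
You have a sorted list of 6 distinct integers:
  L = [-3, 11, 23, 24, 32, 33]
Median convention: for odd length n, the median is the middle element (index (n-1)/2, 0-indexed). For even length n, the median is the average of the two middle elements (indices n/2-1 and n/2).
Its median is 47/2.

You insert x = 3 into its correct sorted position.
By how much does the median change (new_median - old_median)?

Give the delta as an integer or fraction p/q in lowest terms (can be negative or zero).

Answer: -1/2

Derivation:
Old median = 47/2
After inserting x = 3: new sorted = [-3, 3, 11, 23, 24, 32, 33]
New median = 23
Delta = 23 - 47/2 = -1/2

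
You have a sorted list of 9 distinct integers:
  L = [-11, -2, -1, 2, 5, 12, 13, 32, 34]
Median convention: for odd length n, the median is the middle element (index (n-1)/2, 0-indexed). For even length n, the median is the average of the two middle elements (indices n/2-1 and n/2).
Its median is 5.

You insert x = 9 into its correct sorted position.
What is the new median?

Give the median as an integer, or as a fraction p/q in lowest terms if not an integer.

Old list (sorted, length 9): [-11, -2, -1, 2, 5, 12, 13, 32, 34]
Old median = 5
Insert x = 9
Old length odd (9). Middle was index 4 = 5.
New length even (10). New median = avg of two middle elements.
x = 9: 5 elements are < x, 4 elements are > x.
New sorted list: [-11, -2, -1, 2, 5, 9, 12, 13, 32, 34]
New median = 7

Answer: 7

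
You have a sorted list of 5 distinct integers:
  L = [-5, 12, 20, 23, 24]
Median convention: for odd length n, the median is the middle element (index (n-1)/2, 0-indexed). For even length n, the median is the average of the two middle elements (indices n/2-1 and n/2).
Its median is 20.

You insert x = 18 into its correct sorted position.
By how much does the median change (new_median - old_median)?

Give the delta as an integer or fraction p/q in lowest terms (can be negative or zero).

Old median = 20
After inserting x = 18: new sorted = [-5, 12, 18, 20, 23, 24]
New median = 19
Delta = 19 - 20 = -1

Answer: -1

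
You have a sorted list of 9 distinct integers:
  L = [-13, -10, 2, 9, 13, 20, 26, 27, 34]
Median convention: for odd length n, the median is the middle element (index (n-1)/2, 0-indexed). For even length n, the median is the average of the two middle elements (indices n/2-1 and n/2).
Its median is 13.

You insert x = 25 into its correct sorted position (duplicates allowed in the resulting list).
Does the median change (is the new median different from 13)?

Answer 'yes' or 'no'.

Answer: yes

Derivation:
Old median = 13
Insert x = 25
New median = 33/2
Changed? yes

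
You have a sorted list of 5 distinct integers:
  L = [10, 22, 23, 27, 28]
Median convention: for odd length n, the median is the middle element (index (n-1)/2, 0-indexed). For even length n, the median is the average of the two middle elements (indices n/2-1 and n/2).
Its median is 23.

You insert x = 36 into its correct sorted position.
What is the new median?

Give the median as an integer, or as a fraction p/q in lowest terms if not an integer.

Answer: 25

Derivation:
Old list (sorted, length 5): [10, 22, 23, 27, 28]
Old median = 23
Insert x = 36
Old length odd (5). Middle was index 2 = 23.
New length even (6). New median = avg of two middle elements.
x = 36: 5 elements are < x, 0 elements are > x.
New sorted list: [10, 22, 23, 27, 28, 36]
New median = 25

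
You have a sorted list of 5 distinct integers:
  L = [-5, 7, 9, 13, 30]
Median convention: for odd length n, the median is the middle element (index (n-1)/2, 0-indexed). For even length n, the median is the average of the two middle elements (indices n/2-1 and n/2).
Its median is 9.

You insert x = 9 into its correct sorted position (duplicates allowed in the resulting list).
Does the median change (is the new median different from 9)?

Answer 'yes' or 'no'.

Answer: no

Derivation:
Old median = 9
Insert x = 9
New median = 9
Changed? no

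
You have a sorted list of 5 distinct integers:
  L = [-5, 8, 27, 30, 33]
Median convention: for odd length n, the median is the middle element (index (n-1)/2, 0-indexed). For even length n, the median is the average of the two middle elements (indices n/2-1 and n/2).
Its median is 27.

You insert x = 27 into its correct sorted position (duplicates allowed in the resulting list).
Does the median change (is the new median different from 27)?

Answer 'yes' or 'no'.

Old median = 27
Insert x = 27
New median = 27
Changed? no

Answer: no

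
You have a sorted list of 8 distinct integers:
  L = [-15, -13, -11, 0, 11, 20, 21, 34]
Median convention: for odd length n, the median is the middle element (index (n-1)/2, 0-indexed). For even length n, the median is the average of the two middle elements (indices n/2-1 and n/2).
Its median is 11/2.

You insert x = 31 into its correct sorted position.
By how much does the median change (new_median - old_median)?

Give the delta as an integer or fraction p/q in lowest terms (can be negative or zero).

Old median = 11/2
After inserting x = 31: new sorted = [-15, -13, -11, 0, 11, 20, 21, 31, 34]
New median = 11
Delta = 11 - 11/2 = 11/2

Answer: 11/2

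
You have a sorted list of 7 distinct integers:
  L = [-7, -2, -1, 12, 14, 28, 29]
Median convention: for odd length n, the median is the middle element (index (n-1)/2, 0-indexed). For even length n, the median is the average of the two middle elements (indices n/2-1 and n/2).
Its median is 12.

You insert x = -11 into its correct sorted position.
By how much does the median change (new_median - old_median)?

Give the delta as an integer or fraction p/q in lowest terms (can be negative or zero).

Old median = 12
After inserting x = -11: new sorted = [-11, -7, -2, -1, 12, 14, 28, 29]
New median = 11/2
Delta = 11/2 - 12 = -13/2

Answer: -13/2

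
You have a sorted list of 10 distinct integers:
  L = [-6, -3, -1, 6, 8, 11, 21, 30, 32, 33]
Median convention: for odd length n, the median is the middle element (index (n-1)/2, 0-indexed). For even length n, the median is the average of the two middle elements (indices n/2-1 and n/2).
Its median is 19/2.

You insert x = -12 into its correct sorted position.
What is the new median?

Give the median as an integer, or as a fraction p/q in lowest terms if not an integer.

Answer: 8

Derivation:
Old list (sorted, length 10): [-6, -3, -1, 6, 8, 11, 21, 30, 32, 33]
Old median = 19/2
Insert x = -12
Old length even (10). Middle pair: indices 4,5 = 8,11.
New length odd (11). New median = single middle element.
x = -12: 0 elements are < x, 10 elements are > x.
New sorted list: [-12, -6, -3, -1, 6, 8, 11, 21, 30, 32, 33]
New median = 8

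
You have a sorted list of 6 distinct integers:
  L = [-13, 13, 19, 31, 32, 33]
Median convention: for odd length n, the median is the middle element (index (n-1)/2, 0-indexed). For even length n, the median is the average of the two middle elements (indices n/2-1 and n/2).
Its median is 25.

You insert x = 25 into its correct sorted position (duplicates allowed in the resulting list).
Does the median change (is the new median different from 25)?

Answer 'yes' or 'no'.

Answer: no

Derivation:
Old median = 25
Insert x = 25
New median = 25
Changed? no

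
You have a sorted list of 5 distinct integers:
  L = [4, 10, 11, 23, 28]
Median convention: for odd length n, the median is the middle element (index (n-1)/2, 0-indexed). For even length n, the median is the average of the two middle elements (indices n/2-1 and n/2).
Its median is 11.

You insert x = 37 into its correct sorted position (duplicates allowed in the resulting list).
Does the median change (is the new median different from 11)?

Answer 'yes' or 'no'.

Answer: yes

Derivation:
Old median = 11
Insert x = 37
New median = 17
Changed? yes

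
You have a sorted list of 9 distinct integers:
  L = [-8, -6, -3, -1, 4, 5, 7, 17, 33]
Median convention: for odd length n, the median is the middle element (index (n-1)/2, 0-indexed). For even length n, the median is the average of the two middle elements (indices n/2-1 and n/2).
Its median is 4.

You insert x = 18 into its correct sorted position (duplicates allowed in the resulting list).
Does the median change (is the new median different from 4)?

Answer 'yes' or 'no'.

Answer: yes

Derivation:
Old median = 4
Insert x = 18
New median = 9/2
Changed? yes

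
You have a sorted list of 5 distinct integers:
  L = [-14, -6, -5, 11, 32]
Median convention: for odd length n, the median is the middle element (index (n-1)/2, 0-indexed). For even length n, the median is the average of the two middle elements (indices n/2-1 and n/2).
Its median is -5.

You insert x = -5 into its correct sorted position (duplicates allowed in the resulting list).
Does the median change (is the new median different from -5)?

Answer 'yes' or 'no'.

Answer: no

Derivation:
Old median = -5
Insert x = -5
New median = -5
Changed? no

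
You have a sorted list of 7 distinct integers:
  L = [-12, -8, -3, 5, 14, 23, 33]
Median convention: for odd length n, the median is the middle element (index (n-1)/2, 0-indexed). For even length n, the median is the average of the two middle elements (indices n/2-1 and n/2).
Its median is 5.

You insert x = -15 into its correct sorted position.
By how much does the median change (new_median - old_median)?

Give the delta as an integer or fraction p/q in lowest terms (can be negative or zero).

Old median = 5
After inserting x = -15: new sorted = [-15, -12, -8, -3, 5, 14, 23, 33]
New median = 1
Delta = 1 - 5 = -4

Answer: -4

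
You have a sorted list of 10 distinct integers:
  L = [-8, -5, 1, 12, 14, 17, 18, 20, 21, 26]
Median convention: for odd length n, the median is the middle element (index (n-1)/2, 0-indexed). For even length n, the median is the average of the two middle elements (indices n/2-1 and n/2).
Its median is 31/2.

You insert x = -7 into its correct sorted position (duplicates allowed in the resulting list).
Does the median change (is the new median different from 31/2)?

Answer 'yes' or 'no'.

Old median = 31/2
Insert x = -7
New median = 14
Changed? yes

Answer: yes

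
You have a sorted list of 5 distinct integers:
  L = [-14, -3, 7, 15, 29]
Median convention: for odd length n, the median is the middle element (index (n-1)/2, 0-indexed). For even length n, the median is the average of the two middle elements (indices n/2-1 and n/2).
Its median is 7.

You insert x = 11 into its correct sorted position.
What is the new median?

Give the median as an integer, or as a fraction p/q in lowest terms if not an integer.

Answer: 9

Derivation:
Old list (sorted, length 5): [-14, -3, 7, 15, 29]
Old median = 7
Insert x = 11
Old length odd (5). Middle was index 2 = 7.
New length even (6). New median = avg of two middle elements.
x = 11: 3 elements are < x, 2 elements are > x.
New sorted list: [-14, -3, 7, 11, 15, 29]
New median = 9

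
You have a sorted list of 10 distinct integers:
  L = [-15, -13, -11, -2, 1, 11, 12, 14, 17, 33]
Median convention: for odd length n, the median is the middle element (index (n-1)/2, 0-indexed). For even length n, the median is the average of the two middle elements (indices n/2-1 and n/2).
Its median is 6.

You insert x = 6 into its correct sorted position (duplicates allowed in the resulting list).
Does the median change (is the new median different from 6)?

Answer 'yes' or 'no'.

Answer: no

Derivation:
Old median = 6
Insert x = 6
New median = 6
Changed? no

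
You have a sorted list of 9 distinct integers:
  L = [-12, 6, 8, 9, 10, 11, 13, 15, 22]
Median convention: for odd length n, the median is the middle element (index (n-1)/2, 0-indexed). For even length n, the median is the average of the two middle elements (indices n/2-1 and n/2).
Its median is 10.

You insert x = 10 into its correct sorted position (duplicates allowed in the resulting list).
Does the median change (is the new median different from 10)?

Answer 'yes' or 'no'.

Old median = 10
Insert x = 10
New median = 10
Changed? no

Answer: no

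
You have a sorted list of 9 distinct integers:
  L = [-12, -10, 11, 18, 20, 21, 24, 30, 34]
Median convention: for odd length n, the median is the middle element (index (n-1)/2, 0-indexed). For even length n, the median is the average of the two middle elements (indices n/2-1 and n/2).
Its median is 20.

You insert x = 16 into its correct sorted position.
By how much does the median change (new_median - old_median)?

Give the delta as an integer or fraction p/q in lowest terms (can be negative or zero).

Answer: -1

Derivation:
Old median = 20
After inserting x = 16: new sorted = [-12, -10, 11, 16, 18, 20, 21, 24, 30, 34]
New median = 19
Delta = 19 - 20 = -1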